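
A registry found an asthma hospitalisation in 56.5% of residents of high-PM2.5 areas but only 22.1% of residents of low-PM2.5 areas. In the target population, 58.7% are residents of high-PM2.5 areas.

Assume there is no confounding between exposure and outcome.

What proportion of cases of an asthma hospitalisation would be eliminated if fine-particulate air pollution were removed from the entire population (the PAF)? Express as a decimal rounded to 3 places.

PAF ≈ 0.477

p₁ = 0.565, p₀ = 0.221.
Overall risk P(Y=1) = π·p₁ + (1−π)·p₀ = 0.587×0.565 + 0.413×0.221 = 0.42293.
Under exogeneity, PAF = [P(Y=1) − p₀] / P(Y=1).
PAF = (0.42293 − 0.221) / 0.42293 ≈ 0.4775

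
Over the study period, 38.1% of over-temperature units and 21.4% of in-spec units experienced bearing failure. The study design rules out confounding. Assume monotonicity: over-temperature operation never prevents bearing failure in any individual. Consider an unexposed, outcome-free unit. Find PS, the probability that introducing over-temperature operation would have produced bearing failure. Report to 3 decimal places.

p₁ = 0.381, p₀ = 0.214.
Under exogeneity and monotonicity, PS = (p₁ − p₀) / (1 − p₀).
PS = (0.381 − 0.214) / (1 − 0.214) = 0.167 / 0.786 ≈ 0.2125

PS ≈ 0.212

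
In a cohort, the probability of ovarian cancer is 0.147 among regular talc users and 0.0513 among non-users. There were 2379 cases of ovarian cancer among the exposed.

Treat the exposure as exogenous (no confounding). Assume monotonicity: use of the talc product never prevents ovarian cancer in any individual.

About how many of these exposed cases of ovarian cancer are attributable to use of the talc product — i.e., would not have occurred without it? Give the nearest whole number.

about 1549 cases

Let p₁ = 0.147, p₀ = 0.0513.
PN = (p₁ − p₀)/p₁ = (0.147 − 0.0513) / 0.147 ≈ 0.65102.
Attributable cases ≈ PN × (exposed cases) = 0.65102 × 2379 ≈ 1548.78.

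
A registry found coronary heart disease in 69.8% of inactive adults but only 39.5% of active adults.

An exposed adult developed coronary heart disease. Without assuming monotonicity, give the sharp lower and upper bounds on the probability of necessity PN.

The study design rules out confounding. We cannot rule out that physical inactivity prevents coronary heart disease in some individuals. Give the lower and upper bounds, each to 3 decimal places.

p₁ = 0.698, p₀ = 0.395.
Under exogeneity alone the bounds on PN are max{0,(p₁−p₀)/p₁} ≤ PN ≤ min{1,(1−p₀)/p₁}.
  lower = (p₁ − p₀)/p₁ = 0.303 / 0.698 ≈ 0.4341
  upper = min{1, (1 − p₀)/p₁} = 0.605 / 0.698 ≈ 0.8668

0.434 ≤ PN ≤ 0.867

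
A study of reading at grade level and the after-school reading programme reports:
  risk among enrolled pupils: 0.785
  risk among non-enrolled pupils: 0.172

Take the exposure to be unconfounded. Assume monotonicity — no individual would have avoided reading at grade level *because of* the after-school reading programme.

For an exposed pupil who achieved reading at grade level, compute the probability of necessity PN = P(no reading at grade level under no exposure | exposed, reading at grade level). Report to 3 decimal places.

Let p₁ = 0.785, p₀ = 0.172.
Under exogeneity and monotonicity, PN = (p₁ − p₀) / p₁.
PN = (0.785 − 0.172) / 0.785 = 0.613 / 0.785 ≈ 0.7809

PN ≈ 0.781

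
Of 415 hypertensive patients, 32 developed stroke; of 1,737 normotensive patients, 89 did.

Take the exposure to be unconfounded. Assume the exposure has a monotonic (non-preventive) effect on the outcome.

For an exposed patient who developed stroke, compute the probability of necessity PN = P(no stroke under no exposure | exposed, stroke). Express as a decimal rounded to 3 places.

PN ≈ 0.336

p₁ = P(outcome | exposed) = 32/415 = 0.077108
p₀ = P(outcome | unexposed) = 89/1737 = 0.051238
Under exogeneity and monotonicity, PN = (p₁ − p₀) / p₁.
PN = (0.077108 − 0.051238) / 0.077108 = 0.025871 / 0.077108 ≈ 0.3355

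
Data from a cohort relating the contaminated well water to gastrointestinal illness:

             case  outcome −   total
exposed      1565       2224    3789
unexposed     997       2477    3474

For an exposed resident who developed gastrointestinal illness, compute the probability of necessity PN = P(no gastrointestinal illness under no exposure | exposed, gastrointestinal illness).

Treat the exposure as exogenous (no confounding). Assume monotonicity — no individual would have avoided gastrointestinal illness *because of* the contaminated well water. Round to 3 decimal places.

PN ≈ 0.305

p₁ = P(outcome | exposed) = 1565/3789 = 0.41304
p₀ = P(outcome | unexposed) = 997/3474 = 0.28699
Under exogeneity and monotonicity, PN = (p₁ − p₀)/p₁.
PN = (0.41304 − 0.28699) / 0.41304 ≈ 0.3052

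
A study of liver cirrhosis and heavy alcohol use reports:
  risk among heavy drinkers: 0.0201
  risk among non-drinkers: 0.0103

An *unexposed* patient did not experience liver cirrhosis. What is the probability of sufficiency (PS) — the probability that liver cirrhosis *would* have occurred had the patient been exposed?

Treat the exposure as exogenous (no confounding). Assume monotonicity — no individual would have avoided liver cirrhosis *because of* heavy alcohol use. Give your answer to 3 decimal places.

Let p₁ = 0.0201, p₀ = 0.0103.
Under exogeneity and monotonicity, PS = (p₁ − p₀) / (1 − p₀).
PS = (0.0201 − 0.0103) / (1 − 0.0103) = 0.0098 / 0.9897 ≈ 0.0099

PS ≈ 0.010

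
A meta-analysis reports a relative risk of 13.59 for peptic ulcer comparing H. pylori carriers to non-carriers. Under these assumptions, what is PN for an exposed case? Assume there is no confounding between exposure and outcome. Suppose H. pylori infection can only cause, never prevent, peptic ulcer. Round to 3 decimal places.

PN ≈ 0.926

Under exogeneity and monotonicity, PN = (RR − 1) / RR = 1 − 1/RR.
PN = (13.59 − 1) / 13.59 = 12.59 / 13.59 ≈ 0.9264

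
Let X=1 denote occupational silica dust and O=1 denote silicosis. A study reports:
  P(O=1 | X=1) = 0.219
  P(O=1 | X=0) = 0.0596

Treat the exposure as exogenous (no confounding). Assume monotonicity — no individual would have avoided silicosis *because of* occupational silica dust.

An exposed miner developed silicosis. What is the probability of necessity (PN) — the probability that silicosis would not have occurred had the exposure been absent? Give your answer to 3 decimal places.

Let p₁ = 0.219, p₀ = 0.0596.
Under exogeneity and monotonicity, PN = (p₁ − p₀) / p₁.
PN = (0.219 − 0.0596) / 0.219 = 0.1594 / 0.219 ≈ 0.7279

PN ≈ 0.728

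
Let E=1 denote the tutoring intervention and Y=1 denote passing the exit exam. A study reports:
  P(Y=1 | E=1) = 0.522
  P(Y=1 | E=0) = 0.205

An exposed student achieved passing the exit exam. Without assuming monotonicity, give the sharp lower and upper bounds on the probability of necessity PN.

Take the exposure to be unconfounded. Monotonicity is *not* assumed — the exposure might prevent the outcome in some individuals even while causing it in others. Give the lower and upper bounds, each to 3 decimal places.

0.607 ≤ PN ≤ 1.000

Let p₁ = 0.522, p₀ = 0.205.
Under exogeneity alone the bounds on PN are max{0,(p₁−p₀)/p₁} ≤ PN ≤ min{1,(1−p₀)/p₁}.
  lower = (p₁ − p₀)/p₁ = 0.317 / 0.522 ≈ 0.6073
  upper = min{1, (1 − p₀)/p₁} = 0.795 / 0.522 ≈ 1.5230 → capped at 1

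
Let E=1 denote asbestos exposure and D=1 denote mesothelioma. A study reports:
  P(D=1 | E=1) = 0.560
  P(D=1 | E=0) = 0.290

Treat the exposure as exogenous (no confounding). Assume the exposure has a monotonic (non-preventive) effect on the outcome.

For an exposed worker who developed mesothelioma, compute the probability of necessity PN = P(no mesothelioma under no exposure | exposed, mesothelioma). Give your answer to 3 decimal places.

Let p₁ = 0.56, p₀ = 0.29.
Under exogeneity and monotonicity, PN = (p₁ − p₀) / p₁.
PN = (0.56 − 0.29) / 0.56 = 0.27 / 0.56 ≈ 0.4821

PN ≈ 0.482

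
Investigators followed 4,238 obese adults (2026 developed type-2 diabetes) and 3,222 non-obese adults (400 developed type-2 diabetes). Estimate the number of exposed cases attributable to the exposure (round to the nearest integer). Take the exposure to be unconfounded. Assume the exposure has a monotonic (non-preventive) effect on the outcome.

p₁ = P(outcome | exposed) = 2026/4238 = 0.47806
p₀ = P(outcome | unexposed) = 400/3222 = 0.12415
PN = (p₁ − p₀)/p₁ = (0.47806 − 0.12415) / 0.47806 ≈ 0.74031.
Attributable cases ≈ PN × (exposed cases) = 0.74031 × 2026 ≈ 1499.87.

about 1500 cases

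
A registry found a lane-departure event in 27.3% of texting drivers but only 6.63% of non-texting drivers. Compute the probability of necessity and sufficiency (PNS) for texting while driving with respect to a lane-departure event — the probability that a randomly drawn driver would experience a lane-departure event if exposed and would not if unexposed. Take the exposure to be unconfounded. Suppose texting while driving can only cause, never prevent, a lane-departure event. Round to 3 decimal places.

PNS ≈ 0.207

p₁ = 0.273, p₀ = 0.0663.
Under exogeneity and monotonicity, PNS = p₁ − p₀.
PNS = 0.273 − 0.0663 = 0.2067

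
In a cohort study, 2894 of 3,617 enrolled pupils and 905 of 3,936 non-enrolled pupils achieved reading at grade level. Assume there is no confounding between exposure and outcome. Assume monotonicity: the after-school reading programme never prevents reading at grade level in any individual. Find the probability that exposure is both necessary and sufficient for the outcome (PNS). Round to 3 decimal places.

PNS ≈ 0.570

p₁ = P(outcome | exposed) = 2894/3617 = 0.80011
p₀ = P(outcome | unexposed) = 905/3936 = 0.22993
Under exogeneity and monotonicity, PNS = p₁ − p₀.
PNS = 0.80011 − 0.22993 = 0.57018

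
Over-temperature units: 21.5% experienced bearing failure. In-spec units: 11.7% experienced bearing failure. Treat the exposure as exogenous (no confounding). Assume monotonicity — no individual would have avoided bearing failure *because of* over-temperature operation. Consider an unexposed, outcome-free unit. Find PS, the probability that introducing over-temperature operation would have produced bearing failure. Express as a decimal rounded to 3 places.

PS ≈ 0.111

p₁ = 0.215, p₀ = 0.117.
Under exogeneity and monotonicity, PS = (p₁ − p₀) / (1 − p₀).
PS = (0.215 − 0.117) / (1 − 0.117) = 0.098 / 0.883 ≈ 0.1110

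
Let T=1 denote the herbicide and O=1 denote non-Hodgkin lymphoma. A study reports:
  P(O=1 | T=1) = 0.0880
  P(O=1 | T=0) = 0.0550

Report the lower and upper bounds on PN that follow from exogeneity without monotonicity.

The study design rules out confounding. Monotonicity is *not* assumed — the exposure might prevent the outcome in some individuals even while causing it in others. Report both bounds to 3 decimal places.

Let p₁ = 0.088, p₀ = 0.055.
Under exogeneity alone the bounds on PN are max{0,(p₁−p₀)/p₁} ≤ PN ≤ min{1,(1−p₀)/p₁}.
  lower = (p₁ − p₀)/p₁ = 0.033 / 0.088 ≈ 0.3750
  upper = min{1, (1 − p₀)/p₁} = 0.945 / 0.088 ≈ 10.7386 → capped at 1

0.375 ≤ PN ≤ 1.000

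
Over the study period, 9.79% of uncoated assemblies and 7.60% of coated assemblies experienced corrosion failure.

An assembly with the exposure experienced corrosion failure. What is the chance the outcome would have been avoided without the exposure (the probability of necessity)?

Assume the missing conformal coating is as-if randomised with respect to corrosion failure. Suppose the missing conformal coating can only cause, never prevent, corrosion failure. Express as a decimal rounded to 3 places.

p₁ = 0.0979, p₀ = 0.076.
Under exogeneity and monotonicity, PN = (p₁ − p₀) / p₁.
PN = (0.0979 − 0.076) / 0.0979 = 0.0219 / 0.0979 ≈ 0.2237

PN ≈ 0.224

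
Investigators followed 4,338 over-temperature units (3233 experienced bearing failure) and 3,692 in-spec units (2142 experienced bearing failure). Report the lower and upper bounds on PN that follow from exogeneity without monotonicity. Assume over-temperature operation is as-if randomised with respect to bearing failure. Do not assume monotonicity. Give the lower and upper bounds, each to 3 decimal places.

p₁ = P(outcome | exposed) = 3233/4338 = 0.74527
p₀ = P(outcome | unexposed) = 2142/3692 = 0.58017
Under exogeneity alone the bounds on PN are max{0,(p₁−p₀)/p₁} ≤ PN ≤ min{1,(1−p₀)/p₁}.
  lower = (p₁ − p₀)/p₁ = 0.1651 / 0.74527 ≈ 0.2215
  upper = min{1, (1 − p₀)/p₁} = 0.41983 / 0.74527 ≈ 0.5633

0.222 ≤ PN ≤ 0.563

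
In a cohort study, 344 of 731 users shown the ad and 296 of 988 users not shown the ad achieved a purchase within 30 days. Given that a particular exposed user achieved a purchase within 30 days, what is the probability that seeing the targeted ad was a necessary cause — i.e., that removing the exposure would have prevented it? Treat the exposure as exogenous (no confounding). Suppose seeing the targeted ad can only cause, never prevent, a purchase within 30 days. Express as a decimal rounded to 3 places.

p₁ = P(outcome | exposed) = 344/731 = 0.47059
p₀ = P(outcome | unexposed) = 296/988 = 0.2996
Under exogeneity and monotonicity, PN = (p₁ − p₀) / p₁.
PN = (0.47059 − 0.2996) / 0.47059 = 0.17099 / 0.47059 ≈ 0.3634

PN ≈ 0.363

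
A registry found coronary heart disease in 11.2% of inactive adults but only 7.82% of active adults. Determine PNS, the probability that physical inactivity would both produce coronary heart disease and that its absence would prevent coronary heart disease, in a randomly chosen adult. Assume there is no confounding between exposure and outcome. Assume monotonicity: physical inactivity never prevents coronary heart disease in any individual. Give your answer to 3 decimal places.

p₁ = 0.112, p₀ = 0.0782.
Under exogeneity and monotonicity, PNS = p₁ − p₀.
PNS = 0.112 − 0.0782 = 0.0338

PNS ≈ 0.034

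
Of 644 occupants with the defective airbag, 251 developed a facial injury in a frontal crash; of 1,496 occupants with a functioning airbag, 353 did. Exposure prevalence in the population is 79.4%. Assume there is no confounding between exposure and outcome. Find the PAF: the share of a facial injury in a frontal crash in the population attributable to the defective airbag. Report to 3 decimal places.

PAF ≈ 0.341

p₁ = P(outcome | exposed) = 251/644 = 0.38975
p₀ = P(outcome | unexposed) = 353/1496 = 0.23596
Overall risk P(Y=1) = π·p₁ + (1−π)·p₀ = 0.794×0.38975 + 0.206×0.23596 = 0.35807.
Under exogeneity, PAF = [P(Y=1) − p₀] / P(Y=1).
PAF = (0.35807 − 0.23596) / 0.35807 ≈ 0.3410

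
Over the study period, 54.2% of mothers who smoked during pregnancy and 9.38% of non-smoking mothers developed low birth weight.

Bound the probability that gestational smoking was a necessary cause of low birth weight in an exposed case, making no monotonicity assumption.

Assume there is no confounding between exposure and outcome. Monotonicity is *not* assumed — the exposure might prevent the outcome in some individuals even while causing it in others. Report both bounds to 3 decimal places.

p₁ = 0.542, p₀ = 0.0938.
Under exogeneity alone the bounds on PN are max{0,(p₁−p₀)/p₁} ≤ PN ≤ min{1,(1−p₀)/p₁}.
  lower = (p₁ − p₀)/p₁ = 0.4482 / 0.542 ≈ 0.8269
  upper = min{1, (1 − p₀)/p₁} = 0.9062 / 0.542 ≈ 1.6720 → capped at 1

0.827 ≤ PN ≤ 1.000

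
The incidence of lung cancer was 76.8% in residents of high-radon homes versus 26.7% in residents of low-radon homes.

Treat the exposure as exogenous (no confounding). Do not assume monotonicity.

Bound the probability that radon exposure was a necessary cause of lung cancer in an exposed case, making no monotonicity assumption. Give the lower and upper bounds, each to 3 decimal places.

p₁ = 0.768, p₀ = 0.267.
Under exogeneity alone the bounds on PN are max{0,(p₁−p₀)/p₁} ≤ PN ≤ min{1,(1−p₀)/p₁}.
  lower = (p₁ − p₀)/p₁ = 0.501 / 0.768 ≈ 0.6523
  upper = min{1, (1 − p₀)/p₁} = 0.733 / 0.768 ≈ 0.9544

0.652 ≤ PN ≤ 0.954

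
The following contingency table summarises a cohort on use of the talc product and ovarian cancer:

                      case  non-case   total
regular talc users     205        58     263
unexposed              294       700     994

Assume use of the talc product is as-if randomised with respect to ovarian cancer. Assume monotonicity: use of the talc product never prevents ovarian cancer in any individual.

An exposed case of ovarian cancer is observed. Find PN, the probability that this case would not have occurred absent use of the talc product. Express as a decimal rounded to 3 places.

p₁ = P(outcome | exposed) = 205/263 = 0.77947
p₀ = P(outcome | unexposed) = 294/994 = 0.29577
Under exogeneity and monotonicity, PN = (p₁ − p₀)/p₁.
PN = (0.77947 − 0.29577) / 0.77947 ≈ 0.6205

PN ≈ 0.621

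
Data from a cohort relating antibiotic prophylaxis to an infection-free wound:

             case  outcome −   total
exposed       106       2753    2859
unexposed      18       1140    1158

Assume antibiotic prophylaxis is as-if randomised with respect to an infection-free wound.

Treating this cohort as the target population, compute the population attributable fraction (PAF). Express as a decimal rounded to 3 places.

PAF ≈ 0.496

p₁ = P(outcome | exposed) = 106/2859 = 0.037076
p₀ = P(outcome | unexposed) = 18/1158 = 0.015544
Exposure prevalence π = 2859/4017 = 0.71173; overall risk P(Y=1) = 0.030869.
Under exogeneity, PAF = [P(Y=1) − p₀]/P(Y=1).
PAF = (0.030869 − 0.015544) / 0.030869 ≈ 0.4964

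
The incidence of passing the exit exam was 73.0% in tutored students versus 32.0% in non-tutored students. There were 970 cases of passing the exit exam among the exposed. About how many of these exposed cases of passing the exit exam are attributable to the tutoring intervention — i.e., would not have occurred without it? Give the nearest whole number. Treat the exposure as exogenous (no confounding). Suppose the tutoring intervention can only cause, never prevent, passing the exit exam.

p₁ = 0.73, p₀ = 0.32.
PN = (p₁ − p₀)/p₁ = (0.73 − 0.32) / 0.73 ≈ 0.56164.
Attributable cases ≈ PN × (exposed cases) = 0.56164 × 970 ≈ 544.79.

about 545 cases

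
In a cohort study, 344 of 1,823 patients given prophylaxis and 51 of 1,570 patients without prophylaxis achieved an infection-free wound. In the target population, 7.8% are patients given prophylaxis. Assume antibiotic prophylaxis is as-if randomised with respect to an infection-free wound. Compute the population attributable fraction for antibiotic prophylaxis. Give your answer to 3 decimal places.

p₁ = P(outcome | exposed) = 344/1823 = 0.1887
p₀ = P(outcome | unexposed) = 51/1570 = 0.032484
Overall risk P(Y=1) = π·p₁ + (1−π)·p₀ = 0.078×0.1887 + 0.922×0.032484 = 0.044669.
Under exogeneity, PAF = [P(Y=1) − p₀] / P(Y=1).
PAF = (0.044669 − 0.032484) / 0.044669 ≈ 0.2728

PAF ≈ 0.273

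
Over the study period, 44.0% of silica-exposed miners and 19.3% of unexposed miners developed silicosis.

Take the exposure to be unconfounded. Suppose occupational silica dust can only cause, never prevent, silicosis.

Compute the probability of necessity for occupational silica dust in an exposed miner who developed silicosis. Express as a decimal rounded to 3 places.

p₁ = 0.44, p₀ = 0.193.
Under exogeneity and monotonicity, PN = (p₁ − p₀) / p₁.
PN = (0.44 − 0.193) / 0.44 = 0.247 / 0.44 ≈ 0.5614

PN ≈ 0.561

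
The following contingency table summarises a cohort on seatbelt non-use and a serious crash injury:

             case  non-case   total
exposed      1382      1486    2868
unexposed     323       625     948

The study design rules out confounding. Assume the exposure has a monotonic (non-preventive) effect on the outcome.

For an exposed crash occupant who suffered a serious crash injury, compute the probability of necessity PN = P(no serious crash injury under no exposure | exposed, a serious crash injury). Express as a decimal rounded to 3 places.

p₁ = P(outcome | exposed) = 1382/2868 = 0.48187
p₀ = P(outcome | unexposed) = 323/948 = 0.34072
Under exogeneity and monotonicity, PN = (p₁ − p₀) / p₁.
PN = (0.48187 − 0.34072) / 0.48187 = 0.14115 / 0.48187 ≈ 0.2929

PN ≈ 0.293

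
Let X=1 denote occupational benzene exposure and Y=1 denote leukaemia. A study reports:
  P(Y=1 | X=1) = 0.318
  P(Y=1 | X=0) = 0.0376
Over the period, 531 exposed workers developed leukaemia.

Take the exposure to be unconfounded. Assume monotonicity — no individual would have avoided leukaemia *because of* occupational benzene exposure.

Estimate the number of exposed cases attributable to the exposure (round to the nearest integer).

Let p₁ = 0.318, p₀ = 0.0376.
PN = (p₁ − p₀)/p₁ = (0.318 − 0.0376) / 0.318 ≈ 0.88176.
Attributable cases ≈ PN × (exposed cases) = 0.88176 × 531 ≈ 468.22.

about 468 cases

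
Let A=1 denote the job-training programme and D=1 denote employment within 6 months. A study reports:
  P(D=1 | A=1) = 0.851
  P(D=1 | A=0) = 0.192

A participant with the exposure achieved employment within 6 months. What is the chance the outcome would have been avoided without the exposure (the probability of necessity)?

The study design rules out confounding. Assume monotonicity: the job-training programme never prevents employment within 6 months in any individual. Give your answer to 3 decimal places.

PN ≈ 0.774

Let p₁ = 0.851, p₀ = 0.192.
Under exogeneity and monotonicity, PN = (p₁ − p₀) / p₁.
PN = (0.851 − 0.192) / 0.851 = 0.659 / 0.851 ≈ 0.7744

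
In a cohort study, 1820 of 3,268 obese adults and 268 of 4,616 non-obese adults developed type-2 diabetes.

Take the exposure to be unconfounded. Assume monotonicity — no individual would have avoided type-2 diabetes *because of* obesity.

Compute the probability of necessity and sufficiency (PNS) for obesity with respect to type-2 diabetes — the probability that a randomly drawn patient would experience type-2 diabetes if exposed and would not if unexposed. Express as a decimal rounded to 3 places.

p₁ = P(outcome | exposed) = 1820/3268 = 0.55692
p₀ = P(outcome | unexposed) = 268/4616 = 0.058059
Under exogeneity and monotonicity, PNS = p₁ − p₀.
PNS = 0.55692 − 0.058059 = 0.49886

PNS ≈ 0.499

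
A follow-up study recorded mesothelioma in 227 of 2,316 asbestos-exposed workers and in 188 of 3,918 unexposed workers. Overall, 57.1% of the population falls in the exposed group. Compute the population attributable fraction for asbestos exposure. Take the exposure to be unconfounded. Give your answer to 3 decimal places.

p₁ = P(outcome | exposed) = 227/2316 = 0.098014
p₀ = P(outcome | unexposed) = 188/3918 = 0.047984
Overall risk P(Y=1) = π·p₁ + (1−π)·p₀ = 0.571×0.098014 + 0.429×0.047984 = 0.076551.
Under exogeneity, PAF = [P(Y=1) − p₀] / P(Y=1).
PAF = (0.076551 − 0.047984) / 0.076551 ≈ 0.3732

PAF ≈ 0.373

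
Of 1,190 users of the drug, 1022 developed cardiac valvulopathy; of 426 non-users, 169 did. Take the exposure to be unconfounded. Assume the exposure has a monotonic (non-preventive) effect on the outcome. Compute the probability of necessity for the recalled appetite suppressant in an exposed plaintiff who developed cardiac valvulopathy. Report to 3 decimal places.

p₁ = P(outcome | exposed) = 1022/1190 = 0.85882
p₀ = P(outcome | unexposed) = 169/426 = 0.39671
Under exogeneity and monotonicity, PN = (p₁ − p₀) / p₁.
PN = (0.85882 − 0.39671) / 0.85882 = 0.46211 / 0.85882 ≈ 0.5381

PN ≈ 0.538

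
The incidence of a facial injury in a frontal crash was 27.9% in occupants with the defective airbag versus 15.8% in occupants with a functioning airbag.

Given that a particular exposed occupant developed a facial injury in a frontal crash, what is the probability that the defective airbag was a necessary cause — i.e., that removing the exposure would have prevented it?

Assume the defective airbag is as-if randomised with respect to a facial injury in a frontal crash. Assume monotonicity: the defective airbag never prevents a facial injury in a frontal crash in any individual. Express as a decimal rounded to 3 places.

PN ≈ 0.434

p₁ = 0.279, p₀ = 0.158.
Under exogeneity and monotonicity, PN = (p₁ − p₀) / p₁.
PN = (0.279 − 0.158) / 0.279 = 0.121 / 0.279 ≈ 0.4337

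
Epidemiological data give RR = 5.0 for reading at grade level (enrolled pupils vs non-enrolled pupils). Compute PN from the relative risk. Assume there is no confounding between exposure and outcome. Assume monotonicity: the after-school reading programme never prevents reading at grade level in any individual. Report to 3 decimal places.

Under exogeneity and monotonicity, PN = (RR − 1) / RR = 1 − 1/RR.
PN = (5.0 − 1) / 5.0 = 4 / 5.0 ≈ 0.8000

PN ≈ 0.800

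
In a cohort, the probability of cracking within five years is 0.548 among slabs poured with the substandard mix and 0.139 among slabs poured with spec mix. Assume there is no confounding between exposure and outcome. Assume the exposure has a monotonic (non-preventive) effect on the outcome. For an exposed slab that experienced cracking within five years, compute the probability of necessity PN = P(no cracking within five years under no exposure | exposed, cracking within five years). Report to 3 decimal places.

PN ≈ 0.746

Let p₁ = 0.548, p₀ = 0.139.
Under exogeneity and monotonicity, PN = (p₁ − p₀) / p₁.
PN = (0.548 − 0.139) / 0.548 = 0.409 / 0.548 ≈ 0.7464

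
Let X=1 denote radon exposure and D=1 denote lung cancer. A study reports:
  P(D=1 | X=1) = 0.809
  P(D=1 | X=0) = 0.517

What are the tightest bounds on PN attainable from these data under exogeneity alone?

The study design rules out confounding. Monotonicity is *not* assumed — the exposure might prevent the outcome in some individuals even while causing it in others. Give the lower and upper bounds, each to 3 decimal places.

Let p₁ = 0.809, p₀ = 0.517.
Under exogeneity alone the bounds on PN are max{0,(p₁−p₀)/p₁} ≤ PN ≤ min{1,(1−p₀)/p₁}.
  lower = (p₁ − p₀)/p₁ = 0.292 / 0.809 ≈ 0.3609
  upper = min{1, (1 − p₀)/p₁} = 0.483 / 0.809 ≈ 0.5970

0.361 ≤ PN ≤ 0.597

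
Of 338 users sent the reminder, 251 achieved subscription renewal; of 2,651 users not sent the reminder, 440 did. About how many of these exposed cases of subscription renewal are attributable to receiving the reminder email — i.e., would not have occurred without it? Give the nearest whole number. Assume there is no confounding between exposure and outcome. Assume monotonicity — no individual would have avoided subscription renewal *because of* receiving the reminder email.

about 195 cases

p₁ = P(outcome | exposed) = 251/338 = 0.7426
p₀ = P(outcome | unexposed) = 440/2651 = 0.16598
PN = (p₁ − p₀)/p₁ = (0.7426 − 0.16598) / 0.7426 ≈ 0.77650.
Attributable cases ≈ PN × (exposed cases) = 0.77650 × 251 ≈ 194.90.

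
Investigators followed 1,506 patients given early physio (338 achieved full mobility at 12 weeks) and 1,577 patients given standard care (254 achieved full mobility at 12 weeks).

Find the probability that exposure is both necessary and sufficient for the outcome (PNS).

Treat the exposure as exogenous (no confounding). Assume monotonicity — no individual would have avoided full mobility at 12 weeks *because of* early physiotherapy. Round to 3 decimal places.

PNS ≈ 0.063

p₁ = P(outcome | exposed) = 338/1506 = 0.22444
p₀ = P(outcome | unexposed) = 254/1577 = 0.16107
Under exogeneity and monotonicity, PNS = p₁ − p₀.
PNS = 0.22444 − 0.16107 = 0.06337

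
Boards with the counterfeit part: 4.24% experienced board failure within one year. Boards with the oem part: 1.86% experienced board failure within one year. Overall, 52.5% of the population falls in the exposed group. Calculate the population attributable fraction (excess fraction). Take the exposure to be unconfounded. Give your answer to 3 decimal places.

p₁ = 0.0424, p₀ = 0.0186.
Overall risk P(Y=1) = π·p₁ + (1−π)·p₀ = 0.525×0.0424 + 0.475×0.0186 = 0.031095.
Under exogeneity, PAF = [P(Y=1) − p₀] / P(Y=1).
PAF = (0.031095 − 0.0186) / 0.031095 ≈ 0.4018

PAF ≈ 0.402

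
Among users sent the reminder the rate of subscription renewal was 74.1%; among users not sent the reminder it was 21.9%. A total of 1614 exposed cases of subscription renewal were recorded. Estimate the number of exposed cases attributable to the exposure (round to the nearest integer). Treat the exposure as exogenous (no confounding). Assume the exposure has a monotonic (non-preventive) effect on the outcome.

p₁ = 0.741, p₀ = 0.219.
PN = (p₁ − p₀)/p₁ = (0.741 − 0.219) / 0.741 ≈ 0.70445.
Attributable cases ≈ PN × (exposed cases) = 0.70445 × 1614 ≈ 1136.99.

about 1137 cases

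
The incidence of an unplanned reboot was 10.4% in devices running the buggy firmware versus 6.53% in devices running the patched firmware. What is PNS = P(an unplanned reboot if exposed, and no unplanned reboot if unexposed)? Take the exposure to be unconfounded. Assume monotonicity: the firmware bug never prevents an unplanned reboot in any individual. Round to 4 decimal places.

PNS ≈ 0.0387

p₁ = 0.104, p₀ = 0.0653.
Under exogeneity and monotonicity, PNS = p₁ − p₀.
PNS = 0.104 − 0.0653 = 0.0387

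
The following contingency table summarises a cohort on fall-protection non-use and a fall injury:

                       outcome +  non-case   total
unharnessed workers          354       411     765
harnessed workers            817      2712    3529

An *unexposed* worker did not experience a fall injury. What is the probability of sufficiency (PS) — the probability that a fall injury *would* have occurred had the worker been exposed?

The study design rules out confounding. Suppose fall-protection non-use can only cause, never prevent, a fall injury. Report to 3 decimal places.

PS ≈ 0.301

p₁ = P(outcome | exposed) = 354/765 = 0.46275
p₀ = P(outcome | unexposed) = 817/3529 = 0.23151
Under exogeneity and monotonicity, PS = (p₁ − p₀)/(1 − p₀).
PS = (0.46275 − 0.23151) / 0.76849 ≈ 0.3009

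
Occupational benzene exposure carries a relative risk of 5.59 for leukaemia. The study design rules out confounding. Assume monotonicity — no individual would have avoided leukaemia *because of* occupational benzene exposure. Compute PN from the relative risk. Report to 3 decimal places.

PN ≈ 0.821

Under exogeneity and monotonicity, PN = (RR − 1) / RR = 1 − 1/RR.
PN = (5.59 − 1) / 5.59 = 4.59 / 5.59 ≈ 0.8211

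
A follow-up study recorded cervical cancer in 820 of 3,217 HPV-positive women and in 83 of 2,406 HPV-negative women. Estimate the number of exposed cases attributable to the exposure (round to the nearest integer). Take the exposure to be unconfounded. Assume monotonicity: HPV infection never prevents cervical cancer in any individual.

about 709 cases

p₁ = P(outcome | exposed) = 820/3217 = 0.2549
p₀ = P(outcome | unexposed) = 83/2406 = 0.034497
PN = (p₁ − p₀)/p₁ = (0.2549 − 0.034497) / 0.2549 ≈ 0.86466.
Attributable cases ≈ PN × (exposed cases) = 0.86466 × 820 ≈ 709.02.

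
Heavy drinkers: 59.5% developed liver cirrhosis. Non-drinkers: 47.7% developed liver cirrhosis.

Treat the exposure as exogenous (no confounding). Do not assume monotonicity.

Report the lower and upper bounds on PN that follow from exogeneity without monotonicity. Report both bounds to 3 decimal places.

0.198 ≤ PN ≤ 0.879

p₁ = 0.595, p₀ = 0.477.
Under exogeneity alone the bounds on PN are max{0,(p₁−p₀)/p₁} ≤ PN ≤ min{1,(1−p₀)/p₁}.
  lower = (p₁ − p₀)/p₁ = 0.118 / 0.595 ≈ 0.1983
  upper = min{1, (1 − p₀)/p₁} = 0.523 / 0.595 ≈ 0.8790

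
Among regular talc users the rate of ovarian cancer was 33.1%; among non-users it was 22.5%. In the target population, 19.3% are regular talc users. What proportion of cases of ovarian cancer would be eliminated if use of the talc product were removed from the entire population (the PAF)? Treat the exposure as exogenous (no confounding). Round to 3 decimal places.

p₁ = 0.331, p₀ = 0.225.
Overall risk P(Y=1) = π·p₁ + (1−π)·p₀ = 0.193×0.331 + 0.807×0.225 = 0.24546.
Under exogeneity, PAF = [P(Y=1) − p₀] / P(Y=1).
PAF = (0.24546 − 0.225) / 0.24546 ≈ 0.0833

PAF ≈ 0.083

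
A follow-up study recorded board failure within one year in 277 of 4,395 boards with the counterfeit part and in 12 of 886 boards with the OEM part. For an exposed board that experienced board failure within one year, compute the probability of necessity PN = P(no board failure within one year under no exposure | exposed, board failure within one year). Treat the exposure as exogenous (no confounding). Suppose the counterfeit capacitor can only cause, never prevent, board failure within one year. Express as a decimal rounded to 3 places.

p₁ = P(outcome | exposed) = 277/4395 = 0.063026
p₀ = P(outcome | unexposed) = 12/886 = 0.013544
Under exogeneity and monotonicity, PN = (p₁ − p₀) / p₁.
PN = (0.063026 − 0.013544) / 0.063026 = 0.049482 / 0.063026 ≈ 0.7851

PN ≈ 0.785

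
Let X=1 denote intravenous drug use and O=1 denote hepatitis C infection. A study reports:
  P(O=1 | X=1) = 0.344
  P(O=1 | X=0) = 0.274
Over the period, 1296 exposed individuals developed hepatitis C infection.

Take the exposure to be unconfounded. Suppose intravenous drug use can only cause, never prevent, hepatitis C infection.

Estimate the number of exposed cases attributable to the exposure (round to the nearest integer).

Let p₁ = 0.344, p₀ = 0.274.
PN = (p₁ − p₀)/p₁ = (0.344 − 0.274) / 0.344 ≈ 0.20349.
Attributable cases ≈ PN × (exposed cases) = 0.20349 × 1296 ≈ 263.72.

about 264 cases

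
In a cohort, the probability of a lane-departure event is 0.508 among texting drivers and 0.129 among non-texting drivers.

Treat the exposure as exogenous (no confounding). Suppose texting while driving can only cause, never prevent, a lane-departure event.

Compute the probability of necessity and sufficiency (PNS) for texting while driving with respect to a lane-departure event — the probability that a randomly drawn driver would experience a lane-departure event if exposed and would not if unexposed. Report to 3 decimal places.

Let p₁ = 0.508, p₀ = 0.129.
Under exogeneity and monotonicity, PNS = p₁ − p₀.
PNS = 0.508 − 0.129 = 0.379

PNS ≈ 0.379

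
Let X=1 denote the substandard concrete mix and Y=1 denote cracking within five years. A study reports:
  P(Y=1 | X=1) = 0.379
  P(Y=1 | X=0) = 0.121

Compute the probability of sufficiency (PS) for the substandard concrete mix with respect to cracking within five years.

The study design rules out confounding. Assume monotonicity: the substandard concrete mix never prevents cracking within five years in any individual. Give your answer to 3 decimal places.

Let p₁ = 0.379, p₀ = 0.121.
Under exogeneity and monotonicity, PS = (p₁ − p₀) / (1 − p₀).
PS = (0.379 − 0.121) / (1 − 0.121) = 0.258 / 0.879 ≈ 0.2935

PS ≈ 0.294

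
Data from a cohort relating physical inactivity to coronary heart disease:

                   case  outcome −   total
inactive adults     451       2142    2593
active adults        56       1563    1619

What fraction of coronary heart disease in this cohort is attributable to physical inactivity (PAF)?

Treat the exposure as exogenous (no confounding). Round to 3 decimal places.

p₁ = P(outcome | exposed) = 451/2593 = 0.17393
p₀ = P(outcome | unexposed) = 56/1619 = 0.034589
Exposure prevalence π = 2593/4212 = 0.61562; overall risk P(Y=1) = 0.12037.
Under exogeneity, PAF = [P(Y=1) − p₀]/P(Y=1).
PAF = (0.12037 − 0.034589) / 0.12037 ≈ 0.7126

PAF ≈ 0.713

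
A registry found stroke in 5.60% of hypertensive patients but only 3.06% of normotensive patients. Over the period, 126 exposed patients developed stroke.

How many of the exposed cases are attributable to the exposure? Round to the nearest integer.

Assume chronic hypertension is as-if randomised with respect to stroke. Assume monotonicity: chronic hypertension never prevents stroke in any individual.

about 57 cases

p₁ = 0.056, p₀ = 0.0306.
PN = (p₁ − p₀)/p₁ = (0.056 − 0.0306) / 0.056 ≈ 0.45357.
Attributable cases ≈ PN × (exposed cases) = 0.45357 × 126 ≈ 57.15.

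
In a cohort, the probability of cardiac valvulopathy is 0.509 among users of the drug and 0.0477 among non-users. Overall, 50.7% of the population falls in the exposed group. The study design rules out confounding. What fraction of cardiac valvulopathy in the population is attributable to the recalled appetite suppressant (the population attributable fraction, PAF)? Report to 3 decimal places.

PAF ≈ 0.831

Let p₁ = 0.509, p₀ = 0.0477.
Overall risk P(Y=1) = π·p₁ + (1−π)·p₀ = 0.507×0.509 + 0.493×0.0477 = 0.28158.
Under exogeneity, PAF = [P(Y=1) − p₀] / P(Y=1).
PAF = (0.28158 − 0.0477) / 0.28158 ≈ 0.8306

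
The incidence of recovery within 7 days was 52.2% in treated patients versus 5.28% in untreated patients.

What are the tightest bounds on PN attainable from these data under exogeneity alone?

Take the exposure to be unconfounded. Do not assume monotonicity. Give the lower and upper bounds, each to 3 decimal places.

p₁ = 0.522, p₀ = 0.0528.
Under exogeneity alone the bounds on PN are max{0,(p₁−p₀)/p₁} ≤ PN ≤ min{1,(1−p₀)/p₁}.
  lower = (p₁ − p₀)/p₁ = 0.4692 / 0.522 ≈ 0.8989
  upper = min{1, (1 − p₀)/p₁} = 0.9472 / 0.522 ≈ 1.8146 → capped at 1

0.899 ≤ PN ≤ 1.000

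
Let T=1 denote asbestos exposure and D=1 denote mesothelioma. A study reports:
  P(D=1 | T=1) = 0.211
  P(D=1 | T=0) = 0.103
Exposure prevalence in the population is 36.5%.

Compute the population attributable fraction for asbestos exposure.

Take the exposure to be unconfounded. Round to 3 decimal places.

Let p₁ = 0.211, p₀ = 0.103.
Overall risk P(Y=1) = π·p₁ + (1−π)·p₀ = 0.365×0.211 + 0.635×0.103 = 0.14242.
Under exogeneity, PAF = [P(Y=1) − p₀] / P(Y=1).
PAF = (0.14242 − 0.103) / 0.14242 ≈ 0.2768

PAF ≈ 0.277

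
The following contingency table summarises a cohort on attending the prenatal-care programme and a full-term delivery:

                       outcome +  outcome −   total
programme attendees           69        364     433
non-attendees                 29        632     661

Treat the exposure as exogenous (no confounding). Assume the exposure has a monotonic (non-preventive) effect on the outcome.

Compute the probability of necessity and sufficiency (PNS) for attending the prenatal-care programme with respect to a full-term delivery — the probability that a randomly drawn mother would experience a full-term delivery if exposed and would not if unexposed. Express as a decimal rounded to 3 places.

p₁ = P(outcome | exposed) = 69/433 = 0.15935
p₀ = P(outcome | unexposed) = 29/661 = 0.043873
Under exogeneity and monotonicity, PNS = p₁ − p₀.
PNS = 0.15935 − 0.043873 = 0.11548

PNS ≈ 0.115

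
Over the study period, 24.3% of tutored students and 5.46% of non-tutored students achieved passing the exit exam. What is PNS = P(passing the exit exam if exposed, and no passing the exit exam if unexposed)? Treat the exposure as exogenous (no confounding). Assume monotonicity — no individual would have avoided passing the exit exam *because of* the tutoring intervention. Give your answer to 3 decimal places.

p₁ = 0.243, p₀ = 0.0546.
Under exogeneity and monotonicity, PNS = p₁ − p₀.
PNS = 0.243 − 0.0546 = 0.1884

PNS ≈ 0.188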